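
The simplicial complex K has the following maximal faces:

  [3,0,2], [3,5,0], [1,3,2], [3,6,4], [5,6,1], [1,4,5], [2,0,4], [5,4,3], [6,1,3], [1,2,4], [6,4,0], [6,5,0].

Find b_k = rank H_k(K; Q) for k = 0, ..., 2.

b_0 = 1, b_1 = 0, b_2 = 0.

Order the vertices as 0 < 1 < 2 < 3 < 4 < 5 < 6. Listing each simplex with vertices in this order, K has dimension 2 with simplices:

  0-simplices (7): [0], [1], [2], [3], [4], [5], [6]
  1-simplices (18): [0,2], [0,3], [0,4], [0,5], [0,6], [1,2], [1,3], [1,4], [1,5], [1,6], [2,3], [2,4], [3,4], [3,5], [3,6], [4,5], [4,6], [5,6]
  2-simplices (12): [0,2,3], [0,2,4], [0,3,5], [0,4,6], [0,5,6], [1,2,3], [1,2,4], [1,3,6], [1,4,5], [1,5,6], [3,4,5], [3,4,6]

giving chain groups C_0 ≅ Z^7, C_1 ≅ Z^18, C_2 ≅ Z^12.

The boundary map ∂_1: C_1 → C_0 maps an edge to its endpoints' difference, ∂[p,q] = q − p. For instance
  ∂[1,3] = [3] − [1].
This gives a 7×18 integer matrix of rank 6; reducing to Smith normal form yields diagonal entries (1,1,1,1,1,1).

The boundary map ∂_2: C_2 → C_1 maps a triangle to the signed sum of its edges. For instance
  ∂[1,3,6] = [3,6] − [1,6] + [1,3],
  ∂[3,4,5] = [4,5] − [3,5] + [3,4].
This gives a 18×12 integer matrix of rank 12; reducing to Smith normal form yields diagonal entries (1,1,1,1,1,1,1,1,1,1,1,2).

Now H_k = ker ∂_k / im ∂_{k+1}, so:

  H_0: rank C_0 − rank ∂_1 = 7 − 6 = 1, and the invariant factors of ∂_1 are all 1, so H_0 = Z.
  H_1: rank ker ∂_1 − rank ∂_2 = (18 − 6) − 12 = 0, and ∂_2 has invariant factor 2 > 1, so H_1 = Z/2.
  H_2: rank ker ∂_2 − rank ∂_3 = (12 − 12) − 0 = 0, and there is no ∂_3, so H_2 = 0.

As a check, the Euler characteristic is 7 − 18 + 12 = 1, which agrees with 1 − 0 + 0 = 1.
(K is a triangulation of the real projective plane RP^2.)

Hence the Betti numbers are b_0 = 1, b_1 = 0, b_2 = 0.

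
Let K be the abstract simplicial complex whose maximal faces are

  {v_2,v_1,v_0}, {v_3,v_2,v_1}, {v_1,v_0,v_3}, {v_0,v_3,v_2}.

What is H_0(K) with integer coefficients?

H_0 ≅ Z.

Fix the vertex order v_0 < v_1 < v_2 < v_3 and write every simplex with vertices in increasing order. Then dim K = 2 and the simplices of K are:

  0-simplices (4): [v_0], [v_1], [v_2], [v_3]
  1-simplices (6): [v_0,v_1], [v_0,v_2], [v_0,v_3], [v_1,v_2], [v_1,v_3], [v_2,v_3]
  2-simplices (4): [v_0,v_1,v_2], [v_0,v_1,v_3], [v_0,v_2,v_3], [v_1,v_2,v_3]

so the chain groups are C_0 ≅ Z^4, C_1 ≅ Z^6, C_2 ≅ Z^4.

The boundary map ∂_1: C_1 → C_0 maps an edge to its endpoints' difference, ∂[p,q] = q − p. For instance
  ∂[v_2,v_3] = [v_3] − [v_2].
The resulting 4×6 matrix has rank 3, and its Smith normal form has invariant factors (1,1,1).

The boundary map ∂_2: C_2 → C_1 acts by ∂[p,q,r] = [q,r] − [p,r] + [p,q]. For instance
  ∂[v_0,v_2,v_3] = [v_2,v_3] − [v_0,v_3] + [v_0,v_2],
  ∂[v_0,v_1,v_2] = [v_1,v_2] − [v_0,v_2] + [v_0,v_1].
This gives a 6×4 integer matrix of rank 3; reducing to Smith normal form yields diagonal entries (1,1,1).

Computing H_k = (kernel of ∂_k) / (image of ∂_{k+1}):

  H_0: rank C_0 − rank ∂_1 = 4 − 3 = 1, and the invariant factors of ∂_1 are all 1, so H_0 = Z.

(K is a triangulation of the 2-sphere S^2.)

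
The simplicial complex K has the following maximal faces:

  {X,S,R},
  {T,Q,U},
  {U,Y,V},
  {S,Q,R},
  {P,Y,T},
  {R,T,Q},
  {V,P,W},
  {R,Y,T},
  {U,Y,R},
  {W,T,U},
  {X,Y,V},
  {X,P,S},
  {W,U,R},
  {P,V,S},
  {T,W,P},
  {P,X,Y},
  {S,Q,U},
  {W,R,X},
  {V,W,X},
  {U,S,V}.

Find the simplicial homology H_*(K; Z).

K has 10 vertices, 30 edges, 20 triangles.
rank ∂_0 = 0, rank ∂_1 = 9 ⇒ b_0 = 10 − 0 − 9 = 1; all invariant factors of ∂_1 are 1 so no torsion. So H_0 = Z.
rank ∂_1 = 9, rank ∂_2 = 20 ⇒ b_1 = 30 − 9 − 20 = 1; ∂_2 has invariant factor(s) [2] giving torsion. So H_1 = Z ⊕ Z/2Z.
rank ∂_2 = 20, rank ∂_3 = 0 ⇒ b_2 = 20 − 20 − 0 = 0. So H_2 = 0.

H_0 ≅ Z,  H_1 ≅ Z ⊕ Z/2Z,  H_2 = 0.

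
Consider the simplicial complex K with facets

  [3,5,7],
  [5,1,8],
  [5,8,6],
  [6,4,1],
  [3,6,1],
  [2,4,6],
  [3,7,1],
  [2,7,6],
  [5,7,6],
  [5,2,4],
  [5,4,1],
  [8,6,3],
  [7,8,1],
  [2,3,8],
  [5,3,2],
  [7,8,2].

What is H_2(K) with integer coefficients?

H_2 ≅ Z.

We work with the vertex ordering 1 < 2 < 3 < 4 < 5 < 6 < 7 < 8. The simplices of K, each written with vertices in increasing order, are:

  0-simplices (8): [1], [2], [3], [4], [5], [6], [7], [8]
  1-simplices (24): (24 of them)
  2-simplices (16): [1,3,6], [1,3,7], [1,4,5], [1,4,6], [1,5,8], [1,7,8], [2,3,5], [2,3,8], [2,4,5], [2,4,6], [2,6,7], [2,7,8], [3,5,7], [3,6,8], [5,6,7], [5,6,8]

giving chain groups C_0 ≅ Z^8, C_1 ≅ Z^24, C_2 ≅ Z^16.

The boundary map ∂_1: C_1 → C_0 is given by ∂[p,q] = [q] − [p].
This gives a 8×24 integer matrix of rank 7; reducing to Smith normal form yields diagonal entries (1,1,1,1,1,1,1).

∂_2: C_2 → C_1 sends each 2-simplex [p,q,r] to [q,r] − [p,r] + [p,q]. For instance
  ∂[1,7,8] = [7,8] − [1,8] + [1,7],
  ∂[2,7,8] = [7,8] − [2,8] + [2,7].
As a 24×16 matrix over Z this has rank 15, with invariant factors (1,1,1,1,1,1,1,1,1,1,1,1,1,1,1).

Reading off H_k = ker ∂_k / im ∂_{k+1}:

  H_2: rank ker ∂_2 − rank ∂_3 = (16 − 15) − 0 = 1, and there is no ∂_3, so H_2 = Z.

(K is a triangulation of the torus T^2.)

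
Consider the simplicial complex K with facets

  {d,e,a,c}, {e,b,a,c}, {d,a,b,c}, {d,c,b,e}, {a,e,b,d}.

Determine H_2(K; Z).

Take the total order a < b < c < d < e on the vertex set. Then K (dimension 3) consists of the simplices:

  0-simplices (5): a, b, c, d, e
  1-simplices (10): ab, ac, ad, ae, bc, bd, be, cd, ce, de
  2-simplices (10): abc, abd, abe, acd, ace, ade, bcd, bce, bde, cde
  3-simplices (5): abcd, abce, abde, acde, bcde

so the chain groups are C_0 ≅ Z^5, C_1 ≅ Z^10, C_2 ≅ Z^10, C_3 ≅ Z^5.

Boundary ∂_1: C_1 → C_0 is given by ∂[p,q] = [q] − [p]. For instance
  ∂be = e − b.
The 5×10 boundary matrix has rank 4 and Smith normal form diag(1,1,1,1).

Boundary ∂_2: C_2 → C_1 acts by ∂[p,q,r] = [q,r] − [p,r] + [p,q]. For instance
  ∂ace = ce − ae + ac,
  ∂acd = cd − ad + ac.
This gives a 10×10 integer matrix of rank 6; reducing to Smith normal form yields diagonal entries (1,1,1,1,1,1).

Boundary ∂_3: C_3 → C_2 sends each 3-simplex σ to the alternating sum Σ_i (−1)^i (σ with its i-th vertex removed). For instance
  ∂bcde = cde − bde + bce − bcd,
  ∂abde = bde − ade + abe − abd.
The 10×5 boundary matrix has rank 4 and Smith normal form diag(1,1,1,1).

Now H_k = ker ∂_k / im ∂_{k+1}, so:

  H_2: rank ker ∂_2 − rank ∂_3 = (10 − 6) − 4 = 0, and the invariant factors of ∂_3 are all 1, so H_2 = 0.

H_2 = 0.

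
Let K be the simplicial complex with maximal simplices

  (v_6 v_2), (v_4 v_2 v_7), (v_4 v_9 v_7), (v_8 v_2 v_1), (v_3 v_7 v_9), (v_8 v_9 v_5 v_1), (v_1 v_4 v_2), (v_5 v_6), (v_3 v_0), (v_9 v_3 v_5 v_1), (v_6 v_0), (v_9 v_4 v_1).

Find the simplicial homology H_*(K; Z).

H_0 ≅ Z,  H_1 ≅ Z^2,  H_2 = 0,  H_3 = 0.

Take the total order v_0 < v_1 < v_2 < v_3 < v_4 < v_5 < v_6 < v_7 < v_8 < v_9 on the vertex set. Then K (dimension 3) consists of the simplices:

  0-simplices (10): [v_0], [v_1], [v_2], [v_3], [v_4], [v_5], [v_6], [v_7], [v_8], [v_9]
  1-simplices (22): (22 of them)
  2-simplices (13): (13 of them)
  3-simplices (2): [v_1,v_3,v_5,v_9], [v_1,v_5,v_8,v_9]

so the chain groups are C_0 ≅ Z^10, C_1 ≅ Z^22, C_2 ≅ Z^13, C_3 ≅ Z^2.

∂_1: C_1 → C_0 maps an edge to its endpoints' difference, ∂[p,q] = q − p.
The 10×22 boundary matrix has rank 9 and Smith normal form diag(1,1,1,1,1,1,1,1,1).

∂_2: C_2 → C_1 sends each 2-simplex [p,q,r] to [q,r] − [p,r] + [p,q]. For instance
  ∂[v_2,v_4,v_7] = [v_4,v_7] − [v_2,v_7] + [v_2,v_4],
  ∂[v_1,v_5,v_8] = [v_5,v_8] − [v_1,v_8] + [v_1,v_5].
As a 22×13 matrix over Z this has rank 11, with invariant factors (1,1,1,1,1,1,1,1,1,1,1).

∂_3: C_3 → C_2 sends each 3-simplex σ to the alternating sum Σ_i (−1)^i (σ with its i-th vertex removed). For instance
  ∂[v_1,v_3,v_5,v_9] = [v_3,v_5,v_9] − [v_1,v_5,v_9] + [v_1,v_3,v_9] − [v_1,v_3,v_5],
  ∂[v_1,v_5,v_8,v_9] = [v_5,v_8,v_9] − [v_1,v_8,v_9] + [v_1,v_5,v_9] − [v_1,v_5,v_8].
The 13×2 boundary matrix has rank 2 and Smith normal form diag(1,1).

Computing H_k = (kernel of ∂_k) / (image of ∂_{k+1}):

  H_0: rank C_0 − rank ∂_1 = 10 − 9 = 1, and the invariant factors of ∂_1 are all 1, so H_0 ≅ Z.
  H_1: rank ker ∂_1 − rank ∂_2 = (22 − 9) − 11 = 2, and the invariant factors of ∂_2 are all 1, so H_1 ≅ Z^2.
  H_2: rank ker ∂_2 − rank ∂_3 = (13 − 11) − 2 = 0, and the invariant factors of ∂_3 are all 1, so H_2 ≅ 0.
  H_3: rank ker ∂_3 − rank ∂_4 = (2 − 2) − 0 = 0, and there is no ∂_4, so H_3 ≅ 0.

As a check, the Euler characteristic is 10 − 22 + 13 − 2 = -1, which agrees with 1 − 2 + 0 − 0 = -1.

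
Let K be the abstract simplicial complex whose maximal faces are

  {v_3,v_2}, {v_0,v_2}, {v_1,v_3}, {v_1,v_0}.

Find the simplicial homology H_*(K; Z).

Order the vertices as v_0 < v_1 < v_2 < v_3. Listing each simplex with vertices in this order, K has dimension 1 with simplices:

  0-simplices (4): [v_0], [v_1], [v_2], [v_3]
  1-simplices (4): [v_0,v_1], [v_0,v_2], [v_1,v_3], [v_2,v_3]

giving chain groups C_0 ≅ Z^4, C_1 ≅ Z^4.

The boundary map ∂_1: C_1 → C_0 is given by ∂[p,q] = [q] − [p]. For instance
  ∂[v_2,v_3] = [v_3] − [v_2].
The 4×4 boundary matrix has rank 3 and Smith normal form diag(1,1,1).

Now H_k = ker ∂_k / im ∂_{k+1}, so:

  H_0: rank C_0 − rank ∂_1 = 4 − 3 = 1, and the invariant factors of ∂_1 are all 1, so H_0 ≅ Z.
  H_1: rank ker ∂_1 − rank ∂_2 = (4 − 3) − 0 = 1, and there is no ∂_2, so H_1 ≅ Z.

H_0 = Z,  H_1 = Z.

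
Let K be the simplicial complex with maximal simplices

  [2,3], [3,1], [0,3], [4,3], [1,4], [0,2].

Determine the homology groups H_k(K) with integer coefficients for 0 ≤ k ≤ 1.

Take the total order 0 < 1 < 2 < 3 < 4 on the vertex set. Then K (dimension 1) consists of the simplices:

  0-simplices (5): [0], [1], [2], [3], [4]
  1-simplices (6): [0,2], [0,3], [1,3], [1,4], [2,3], [3,4]

Hence C_0 ≅ Z^5, C_1 ≅ Z^6.

∂_1: C_1 → C_0 sends each edge [p,q] (with p < q) to q − p.
As a 5×6 matrix over Z this has rank 4, with invariant factors (1,1,1,1).

Computing H_k = (kernel of ∂_k) / (image of ∂_{k+1}):

  H_0: rank C_0 − rank ∂_1 = 5 − 4 = 1, and the invariant factors of ∂_1 are all 1, so H_0 ≅ Z.
  H_1: rank ker ∂_1 − rank ∂_2 = (6 − 4) − 0 = 2, and there is no ∂_2, so H_1 ≅ Z^2.

As a check, the Euler characteristic is 5 − 6 = -1, which agrees with 1 − 2 = -1.

H_0 = Z,  H_1 = Z^2.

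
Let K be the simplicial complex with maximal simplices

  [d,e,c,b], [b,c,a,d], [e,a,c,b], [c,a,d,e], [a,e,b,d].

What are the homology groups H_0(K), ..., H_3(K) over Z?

Order the vertices as a < b < c < d < e. Listing each simplex with vertices in this order, K has dimension 3 with simplices:

  0-simplices (5): a, b, c, d, e
  1-simplices (10): ab, ac, ad, ae, bc, bd, be, cd, ce, de
  2-simplices (10): abc, abd, abe, acd, ace, ade, bcd, bce, bde, cde
  3-simplices (5): abcd, abce, abde, acde, bcde

so the chain groups are C_0 ≅ Z^5, C_1 ≅ Z^10, C_2 ≅ Z^10, C_3 ≅ Z^5.

The boundary map ∂_1: C_1 → C_0 is given by ∂[p,q] = [q] − [p].
As a 5×10 matrix over Z this has rank 4, with invariant factors (1,1,1,1).

∂_2: C_2 → C_1 acts by ∂[p,q,r] = [q,r] − [p,r] + [p,q]. For instance
  ∂ace = ce − ae + ac,
  ∂abd = bd − ad + ab.
The resulting 10×10 matrix has rank 6, and its Smith normal form has invariant factors (1,1,1,1,1,1).

Boundary ∂_3: C_3 → C_2 sends each 3-simplex σ to the alternating sum Σ_i (−1)^i (σ with its i-th vertex removed). For instance
  ∂abcd = bcd − acd + abd − abc,
  ∂bcde = cde − bde + bce − bcd.
The 10×5 boundary matrix has rank 4 and Smith normal form diag(1,1,1,1).

Computing H_k = (kernel of ∂_k) / (image of ∂_{k+1}):

  H_0: rank C_0 − rank ∂_1 = 5 − 4 = 1, and the invariant factors of ∂_1 are all 1, so H_0 ≅ Z.
  H_1: rank ker ∂_1 − rank ∂_2 = (10 − 4) − 6 = 0, and the invariant factors of ∂_2 are all 1, so H_1 ≅ 0.
  H_2: rank ker ∂_2 − rank ∂_3 = (10 − 6) − 4 = 0, and the invariant factors of ∂_3 are all 1, so H_2 ≅ 0.
  H_3: rank ker ∂_3 − rank ∂_4 = (5 − 4) − 0 = 1, and there is no ∂_4, so H_3 ≅ Z.

H_0 ≅ Z,  H_1 = 0,  H_2 = 0,  H_3 ≅ Z.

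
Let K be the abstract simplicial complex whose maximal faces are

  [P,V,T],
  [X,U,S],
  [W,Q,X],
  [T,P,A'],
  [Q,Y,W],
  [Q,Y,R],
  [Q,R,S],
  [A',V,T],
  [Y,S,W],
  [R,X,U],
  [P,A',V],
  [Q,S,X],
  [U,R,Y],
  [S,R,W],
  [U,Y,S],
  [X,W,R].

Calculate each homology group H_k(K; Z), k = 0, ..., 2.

Fix the vertex order P < Q < R < S < T < U < V < W < X < Y < A' and write every simplex with vertices in increasing order. Then dim K = 2 and the simplices of K are:

  0-simplices (11): [P], [Q], [R], [S], [T], [U], [V], [W], [X], [Y], [A']
  1-simplices (24): (24 of them)
  2-simplices (16): [P,T,V], [P,T,A'], [P,V,A'], [Q,R,S], [Q,R,Y], [Q,S,X], [Q,W,X], [Q,W,Y], [R,S,W], [R,U,X], [R,U,Y], [R,W,X], [S,U,X], [S,U,Y], [S,W,Y], [T,V,A']

so the chain groups are C_0 ≅ Z^11, C_1 ≅ Z^24, C_2 ≅ Z^16.

The boundary map ∂_1: C_1 → C_0 is given by ∂[p,q] = [q] − [p].
This gives a 11×24 integer matrix of rank 9; reducing to Smith normal form yields diagonal entries (1,1,1,1,1,1,1,1,1).

Boundary ∂_2: C_2 → C_1 acts by ∂[p,q,r] = [q,r] − [p,r] + [p,q]. For instance
  ∂[Q,S,X] = [S,X] − [Q,X] + [Q,S],
  ∂[Q,W,X] = [W,X] − [Q,X] + [Q,W].
The resulting 24×16 matrix has rank 15, and its Smith normal form has invariant factors (1,1,1,1,1,1,1,1,1,1,1,1,1,1,2).

Reading off H_k = ker ∂_k / im ∂_{k+1}:

  H_0: rank C_0 − rank ∂_1 = 11 − 9 = 2, and the invariant factors of ∂_1 are all 1, so H_0 ≅ Z^2.
  H_1: rank ker ∂_1 − rank ∂_2 = (24 − 9) − 15 = 0, and ∂_2 has invariant factor 2 > 1, so H_1 ≅ Z/2.
  H_2: rank ker ∂_2 − rank ∂_3 = (16 − 15) − 0 = 1, and there is no ∂_3, so H_2 ≅ Z.

H_0 ≅ Z^2,  H_1 ≅ Z/2,  H_2 ≅ Z.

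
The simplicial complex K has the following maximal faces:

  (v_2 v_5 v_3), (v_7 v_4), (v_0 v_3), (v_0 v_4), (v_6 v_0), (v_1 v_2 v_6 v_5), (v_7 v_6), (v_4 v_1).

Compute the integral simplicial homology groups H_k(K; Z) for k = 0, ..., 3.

Fix the vertex order v_0 < v_1 < v_2 < v_3 < v_4 < v_5 < v_6 < v_7 and write every simplex with vertices in increasing order. Then dim K = 3 and the simplices of K are:

  0-simplices (8): [v_0], [v_1], [v_2], [v_3], [v_4], [v_5], [v_6], [v_7]
  1-simplices (14): [v_0,v_3], [v_0,v_4], [v_0,v_6], [v_1,v_2], [v_1,v_4], [v_1,v_5], [v_1,v_6], [v_2,v_3], [v_2,v_5], [v_2,v_6], [v_3,v_5], [v_4,v_7], [v_5,v_6], [v_6,v_7]
  2-simplices (5): [v_1,v_2,v_5], [v_1,v_2,v_6], [v_1,v_5,v_6], [v_2,v_3,v_5], [v_2,v_5,v_6]
  3-simplices (1): [v_1,v_2,v_5,v_6]

giving chain groups C_0 ≅ Z^8, C_1 ≅ Z^14, C_2 ≅ Z^5, C_3 ≅ Z^1.

Boundary ∂_1: C_1 → C_0 maps an edge to its endpoints' difference, ∂[p,q] = q − p.
This gives a 8×14 integer matrix of rank 7; reducing to Smith normal form yields diagonal entries (1,1,1,1,1,1,1).

∂_2: C_2 → C_1 sends each 2-simplex [p,q,r] to [q,r] − [p,r] + [p,q]. For instance
  ∂[v_1,v_5,v_6] = [v_5,v_6] − [v_1,v_6] + [v_1,v_5],
  ∂[v_1,v_2,v_5] = [v_2,v_5] − [v_1,v_5] + [v_1,v_2].
The 14×5 boundary matrix has rank 4 and Smith normal form diag(1,1,1,1).

The boundary map ∂_3: C_3 → C_2 sends each 3-simplex σ to the alternating sum Σ_i (−1)^i (σ with its i-th vertex removed). For instance
  ∂[v_1,v_2,v_5,v_6] = [v_2,v_5,v_6] − [v_1,v_5,v_6] + [v_1,v_2,v_6] − [v_1,v_2,v_5].
As a 5×1 matrix over Z this has rank 1, with invariant factors (1).

Reading off H_k = ker ∂_k / im ∂_{k+1}:

  H_0: rank C_0 − rank ∂_1 = 8 − 7 = 1, and the invariant factors of ∂_1 are all 1, so H_0 = Z.
  H_1: rank ker ∂_1 − rank ∂_2 = (14 − 7) − 4 = 3, and the invariant factors of ∂_2 are all 1, so H_1 = Z^3.
  H_2: rank ker ∂_2 − rank ∂_3 = (5 − 4) − 1 = 0, and the invariant factors of ∂_3 are all 1, so H_2 = 0.
  H_3: rank ker ∂_3 − rank ∂_4 = (1 − 1) − 0 = 0, and there is no ∂_4, so H_3 = 0.

As a check, the Euler characteristic is 8 − 14 + 5 − 1 = -2, which agrees with 1 − 3 + 0 − 0 = -2.

H_0 ≅ Z,  H_1 ≅ Z^3,  H_2 = 0,  H_3 = 0.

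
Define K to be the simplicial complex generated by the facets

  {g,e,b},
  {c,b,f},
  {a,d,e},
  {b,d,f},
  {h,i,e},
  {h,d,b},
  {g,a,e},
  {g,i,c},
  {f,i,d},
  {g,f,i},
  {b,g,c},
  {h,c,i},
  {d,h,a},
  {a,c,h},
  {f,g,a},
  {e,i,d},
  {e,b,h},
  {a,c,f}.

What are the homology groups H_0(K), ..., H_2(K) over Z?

H_0 = Z,  H_1 = Z ⊕ Z/2Z,  H_2 = 0.

Take the total order a < b < c < d < e < f < g < h < i on the vertex set. Then K (dimension 2) consists of the simplices:

  0-simplices (9): a, b, c, d, e, f, g, h, i
  1-simplices (27): ac, ad, ae, af, ag, ah, bc, bd, be, bf, bg, bh, cf, cg, ch, ci, de, df, dh, di, eg, eh, ei, fg, fi, gi, hi
  2-simplices (18): acf, ach, ade, adh, aeg, afg, bcf, bcg, bdf, bdh, beg, beh, cgi, chi, dei, dfi, ehi, fgi

Hence C_0 ≅ Z^9, C_1 ≅ Z^27, C_2 ≅ Z^18.

The boundary map ∂_1: C_1 → C_0 maps an edge to its endpoints' difference, ∂[p,q] = q − p. For instance
  ∂ei = i − e.
The resulting 9×27 matrix has rank 8, and its Smith normal form has invariant factors (1,1,1,1,1,1,1,1).

∂_2: C_2 → C_1 sends each 2-simplex [p,q,r] to [q,r] − [p,r] + [p,q]. For instance
  ∂ade = de − ae + ad,
  ∂chi = hi − ci + ch.
The resulting 27×18 matrix has rank 18, and its Smith normal form has invariant factors (1,1,1,1,1,1,1,1,1,1,1,1,1,1,1,1,1,2).

Reading off H_k = ker ∂_k / im ∂_{k+1}:

  H_0: rank C_0 − rank ∂_1 = 9 − 8 = 1, and the invariant factors of ∂_1 are all 1, so H_0 = Z.
  H_1: rank ker ∂_1 − rank ∂_2 = (27 − 8) − 18 = 1, and ∂_2 has invariant factor 2 > 1, so H_1 = Z ⊕ Z/2Z.
  H_2: rank ker ∂_2 − rank ∂_3 = (18 − 18) − 0 = 0, and there is no ∂_3, so H_2 = 0.

(K is a triangulation of the Klein bottle.)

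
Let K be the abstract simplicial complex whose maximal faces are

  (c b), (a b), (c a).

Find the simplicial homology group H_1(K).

We work with the vertex ordering a < b < c. The simplices of K, each written with vertices in increasing order, are:

  0-simplices (3): a, b, c
  1-simplices (3): ab, ac, bc

so the chain groups are C_0 ≅ Z^3, C_1 ≅ Z^3.

∂_1: C_1 → C_0 is given by ∂[p,q] = [q] − [p]. For instance
  ∂ac = c − a.
The 3×3 boundary matrix has rank 2 and Smith normal form diag(1,1).

Computing H_k = (kernel of ∂_k) / (image of ∂_{k+1}):

  H_1: rank ker ∂_1 − rank ∂_2 = (3 − 2) − 0 = 1, and there is no ∂_2, so H_1 ≅ Z.

H_1 ≅ Z.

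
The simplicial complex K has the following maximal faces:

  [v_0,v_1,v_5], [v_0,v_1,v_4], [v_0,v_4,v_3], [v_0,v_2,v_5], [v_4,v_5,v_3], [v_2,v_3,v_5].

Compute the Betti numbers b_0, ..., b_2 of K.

Fix the vertex order v_0 < v_1 < v_2 < v_3 < v_4 < v_5 and write every simplex with vertices in increasing order. Then dim K = 2 and the simplices of K are:

  0-simplices (6): [v_0], [v_1], [v_2], [v_3], [v_4], [v_5]
  1-simplices (12): [v_0,v_1], [v_0,v_2], [v_0,v_3], [v_0,v_4], [v_0,v_5], [v_1,v_4], [v_1,v_5], [v_2,v_3], [v_2,v_5], [v_3,v_4], [v_3,v_5], [v_4,v_5]
  2-simplices (6): [v_0,v_1,v_4], [v_0,v_1,v_5], [v_0,v_2,v_5], [v_0,v_3,v_4], [v_2,v_3,v_5], [v_3,v_4,v_5]

so the chain groups are C_0 ≅ Z^6, C_1 ≅ Z^12, C_2 ≅ Z^6.

Boundary ∂_1: C_1 → C_0 sends each edge [p,q] (with p < q) to q − p.
The resulting 6×12 matrix has rank 5, and its Smith normal form has invariant factors (1,1,1,1,1).

The boundary map ∂_2: C_2 → C_1 acts by ∂[p,q,r] = [q,r] − [p,r] + [p,q]. For instance
  ∂[v_0,v_3,v_4] = [v_3,v_4] − [v_0,v_4] + [v_0,v_3],
  ∂[v_3,v_4,v_5] = [v_4,v_5] − [v_3,v_5] + [v_3,v_4].
This gives a 12×6 integer matrix of rank 6; reducing to Smith normal form yields diagonal entries (1,1,1,1,1,1).

From H_k ≅ ker(∂_k) / im(∂_{k+1}) we obtain:

  H_0: rank C_0 − rank ∂_1 = 6 − 5 = 1, and the invariant factors of ∂_1 are all 1, so H_0 = Z.
  H_1: rank ker ∂_1 − rank ∂_2 = (12 − 5) − 6 = 1, and the invariant factors of ∂_2 are all 1, so H_1 = Z.
  H_2: rank ker ∂_2 − rank ∂_3 = (6 − 6) − 0 = 0, and there is no ∂_3, so H_2 = 0.

Hence the Betti numbers are b_0 = 1, b_1 = 1, b_2 = 0.

b_0 = 1, b_1 = 1, b_2 = 0.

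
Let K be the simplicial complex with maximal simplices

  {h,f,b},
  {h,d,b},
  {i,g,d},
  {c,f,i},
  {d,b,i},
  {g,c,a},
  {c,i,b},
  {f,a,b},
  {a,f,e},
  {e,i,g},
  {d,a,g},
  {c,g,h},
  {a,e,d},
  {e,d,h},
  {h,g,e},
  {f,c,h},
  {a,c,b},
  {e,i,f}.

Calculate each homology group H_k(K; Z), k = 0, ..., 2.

Order the vertices as a < b < c < d < e < f < g < h < i. Listing each simplex with vertices in this order, K has dimension 2 with simplices:

  0-simplices (9): a, b, c, d, e, f, g, h, i
  1-simplices (27): ab, ac, ad, ae, af, ag, bc, bd, bf, bh, bi, cf, cg, ch, ci, de, dg, dh, di, ef, eg, eh, ei, fh, fi, gh, gi
  2-simplices (18): abc, abf, acg, ade, adg, aef, bci, bdh, bdi, bfh, cfh, cfi, cgh, deh, dgi, efi, egh, egi

Hence C_0 ≅ Z^9, C_1 ≅ Z^27, C_2 ≅ Z^18.

Boundary ∂_1: C_1 → C_0 sends each edge [p,q] (with p < q) to q − p. For instance
  ∂ac = c − a.
This gives a 9×27 integer matrix of rank 8; reducing to Smith normal form yields diagonal entries (1,1,1,1,1,1,1,1).

∂_2: C_2 → C_1 sends each 2-simplex [p,q,r] to [q,r] − [p,r] + [p,q]. For instance
  ∂bdh = dh − bh + bd,
  ∂egh = gh − eh + eg.
This gives a 27×18 integer matrix of rank 18; reducing to Smith normal form yields diagonal entries (1,1,1,1,1,1,1,1,1,1,1,1,1,1,1,1,1,2).

From H_k ≅ ker(∂_k) / im(∂_{k+1}) we obtain:

  H_0: rank C_0 − rank ∂_1 = 9 − 8 = 1, and the invariant factors of ∂_1 are all 1, so H_0 ≅ Z.
  H_1: rank ker ∂_1 − rank ∂_2 = (27 − 8) − 18 = 1, and ∂_2 has invariant factor 2 > 1, so H_1 ≅ Z ⊕ Z/2Z.
  H_2: rank ker ∂_2 − rank ∂_3 = (18 − 18) − 0 = 0, and there is no ∂_3, so H_2 ≅ 0.

(K is a triangulation of the Klein bottle.)

H_0 ≅ Z,  H_1 ≅ Z ⊕ Z/2Z,  H_2 = 0.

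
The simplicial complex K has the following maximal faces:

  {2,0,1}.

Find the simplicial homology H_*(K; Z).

H_0 = Z,  H_1 = 0,  H_2 = 0.

Fix the vertex order 0 < 1 < 2 and write every simplex with vertices in increasing order. Then dim K = 2 and the simplices of K are:

  0-simplices (3): [0], [1], [2]
  1-simplices (3): [0,1], [0,2], [1,2]
  2-simplices (1): [0,1,2]

Hence C_0 ≅ Z^3, C_1 ≅ Z^3, C_2 ≅ Z^1.

∂_1: C_1 → C_0 maps an edge to its endpoints' difference, ∂[p,q] = q − p.
The 3×3 boundary matrix has rank 2 and Smith normal form diag(1,1).

∂_2: C_2 → C_1 sends each 2-simplex [p,q,r] to [q,r] − [p,r] + [p,q]. For instance
  ∂[0,1,2] = [1,2] − [0,2] + [0,1].
As a 3×1 matrix over Z this has rank 1, with invariant factors (1).

Now H_k = ker ∂_k / im ∂_{k+1}, so:

  H_0: rank C_0 − rank ∂_1 = 3 − 2 = 1, and the invariant factors of ∂_1 are all 1, so H_0 ≅ Z.
  H_1: rank ker ∂_1 − rank ∂_2 = (3 − 2) − 1 = 0, and the invariant factors of ∂_2 are all 1, so H_1 ≅ 0.
  H_2: rank ker ∂_2 − rank ∂_3 = (1 − 1) − 0 = 0, and there is no ∂_3, so H_2 ≅ 0.

As a check, the Euler characteristic is 3 − 3 + 1 = 1, which agrees with 1 − 0 + 0 = 1.
(K is a triangulation of the 2-simplex.)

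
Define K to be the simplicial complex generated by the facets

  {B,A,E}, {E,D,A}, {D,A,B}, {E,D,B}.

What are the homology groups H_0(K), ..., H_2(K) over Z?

K has 4 vertices, 6 edges, 4 triangles.
rank ∂_0 = 0, rank ∂_1 = 3 ⇒ b_0 = 4 − 0 − 3 = 1; all invariant factors of ∂_1 are 1 so no torsion. So H_0 = Z.
rank ∂_1 = 3, rank ∂_2 = 3 ⇒ b_1 = 6 − 3 − 3 = 0; all invariant factors of ∂_2 are 1 so no torsion. So H_1 = 0.
rank ∂_2 = 3, rank ∂_3 = 0 ⇒ b_2 = 4 − 3 − 0 = 1. So H_2 = Z.

H_0 = Z,  H_1 = 0,  H_2 = Z.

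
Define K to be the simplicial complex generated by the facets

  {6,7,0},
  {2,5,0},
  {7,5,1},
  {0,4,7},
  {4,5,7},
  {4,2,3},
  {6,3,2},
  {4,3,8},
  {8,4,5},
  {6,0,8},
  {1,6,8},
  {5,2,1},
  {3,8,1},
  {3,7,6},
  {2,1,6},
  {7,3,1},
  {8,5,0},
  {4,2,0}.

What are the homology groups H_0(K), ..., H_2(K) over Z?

H_0 ≅ Z,  H_1 ≅ Z ⊕ Z_2,  H_2 = 0.

Fix the vertex order 0 < 1 < 2 < 3 < 4 < 5 < 6 < 7 < 8 and write every simplex with vertices in increasing order. Then dim K = 2 and the simplices of K are:

  0-simplices (9): [0], [1], [2], [3], [4], [5], [6], [7], [8]
  1-simplices (27): (27 of them)
  2-simplices (18): [0,2,4], [0,2,5], [0,4,7], [0,5,8], [0,6,7], [0,6,8], [1,2,5], [1,2,6], [1,3,7], [1,3,8], [1,5,7], [1,6,8], [2,3,4], [2,3,6], [3,4,8], [3,6,7], [4,5,7], [4,5,8]

so the chain groups are C_0 ≅ Z^9, C_1 ≅ Z^27, C_2 ≅ Z^18.

The boundary map ∂_1: C_1 → C_0 maps an edge to its endpoints' difference, ∂[p,q] = q − p. For instance
  ∂[6,8] = [8] − [6].
The 9×27 boundary matrix has rank 8 and Smith normal form diag(1,1,1,1,1,1,1,1).

The boundary map ∂_2: C_2 → C_1 maps a triangle to the signed sum of its edges. For instance
  ∂[1,2,5] = [2,5] − [1,5] + [1,2],
  ∂[1,6,8] = [6,8] − [1,8] + [1,6].
This gives a 27×18 integer matrix of rank 18; reducing to Smith normal form yields diagonal entries (1,1,1,1,1,1,1,1,1,1,1,1,1,1,1,1,1,2).

Reading off H_k = ker ∂_k / im ∂_{k+1}:

  H_0: rank C_0 − rank ∂_1 = 9 − 8 = 1, and the invariant factors of ∂_1 are all 1, so H_0 = Z.
  H_1: rank ker ∂_1 − rank ∂_2 = (27 − 8) − 18 = 1, and ∂_2 has invariant factor 2 > 1, so H_1 = Z ⊕ Z_2.
  H_2: rank ker ∂_2 − rank ∂_3 = (18 − 18) − 0 = 0, and there is no ∂_3, so H_2 = 0.

(K is a triangulation of the Klein bottle.)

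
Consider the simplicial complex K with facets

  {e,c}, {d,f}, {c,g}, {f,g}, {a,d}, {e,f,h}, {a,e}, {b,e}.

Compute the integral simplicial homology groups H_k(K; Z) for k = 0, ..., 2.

K has 8 vertices, 10 edges, 1 triangle.
rank ∂_0 = 0, rank ∂_1 = 7 ⇒ b_0 = 8 − 0 − 7 = 1; all invariant factors of ∂_1 are 1 so no torsion. So H_0 = Z.
rank ∂_1 = 7, rank ∂_2 = 1 ⇒ b_1 = 10 − 7 − 1 = 2; all invariant factors of ∂_2 are 1 so no torsion. So H_1 = Z^2.
rank ∂_2 = 1, rank ∂_3 = 0 ⇒ b_2 = 1 − 1 − 0 = 0. So H_2 = 0.

H_0 ≅ Z,  H_1 ≅ Z^2,  H_2 = 0.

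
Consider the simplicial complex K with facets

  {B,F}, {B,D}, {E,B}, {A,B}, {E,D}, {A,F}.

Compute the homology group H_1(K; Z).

H_1 ≅ Z^2.

We work with the vertex ordering A < B < D < E < F. The simplices of K, each written with vertices in increasing order, are:

  0-simplices (5): A, B, D, E, F
  1-simplices (6): AB, AF, BD, BE, BF, DE

Hence C_0 ≅ Z^5, C_1 ≅ Z^6.

Boundary ∂_1: C_1 → C_0 maps an edge to its endpoints' difference, ∂[p,q] = q − p.
This gives a 5×6 integer matrix of rank 4; reducing to Smith normal form yields diagonal entries (1,1,1,1).

Computing H_k = (kernel of ∂_k) / (image of ∂_{k+1}):

  H_1: rank ker ∂_1 − rank ∂_2 = (6 − 4) − 0 = 2, and there is no ∂_2, so H_1 ≅ Z^2.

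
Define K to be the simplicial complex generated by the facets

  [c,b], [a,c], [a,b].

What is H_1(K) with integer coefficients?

H_1 ≅ Z.

Fix the vertex order a < b < c and write every simplex with vertices in increasing order. Then dim K = 1 and the simplices of K are:

  0-simplices (3): a, b, c
  1-simplices (3): ab, ac, bc

giving chain groups C_0 ≅ Z^3, C_1 ≅ Z^3.

Boundary ∂_1: C_1 → C_0 is given by ∂[p,q] = [q] − [p]. For instance
  ∂ac = c − a.
The 3×3 boundary matrix has rank 2 and Smith normal form diag(1,1).

Reading off H_k = ker ∂_k / im ∂_{k+1}:

  H_1: rank ker ∂_1 − rank ∂_2 = (3 − 2) − 0 = 1, and there is no ∂_2, so H_1 = Z.

(K is a triangulation of the circle S^1.)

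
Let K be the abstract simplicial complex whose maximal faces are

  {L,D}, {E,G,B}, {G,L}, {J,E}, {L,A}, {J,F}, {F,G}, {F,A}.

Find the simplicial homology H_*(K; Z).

Take the total order A < B < D < E < F < G < J < L on the vertex set. Then K (dimension 2) consists of the simplices:

  0-simplices (8): A, B, D, E, F, G, J, L
  1-simplices (10): AF, AL, BE, BG, DL, EG, EJ, FG, FJ, GL
  2-simplices (1): BEG

giving chain groups C_0 ≅ Z^8, C_1 ≅ Z^10, C_2 ≅ Z^1.

Boundary ∂_1: C_1 → C_0 is given by ∂[p,q] = [q] − [p]. For instance
  ∂AL = L − A.
The resulting 8×10 matrix has rank 7, and its Smith normal form has invariant factors (1,1,1,1,1,1,1).

The boundary map ∂_2: C_2 → C_1 maps a triangle to the signed sum of its edges. For instance
  ∂BEG = EG − BG + BE.
The resulting 10×1 matrix has rank 1, and its Smith normal form has invariant factors (1).

Computing H_k = (kernel of ∂_k) / (image of ∂_{k+1}):

  H_0: rank C_0 − rank ∂_1 = 8 − 7 = 1, and the invariant factors of ∂_1 are all 1, so H_0 = Z.
  H_1: rank ker ∂_1 − rank ∂_2 = (10 − 7) − 1 = 2, and the invariant factors of ∂_2 are all 1, so H_1 = Z^2.
  H_2: rank ker ∂_2 − rank ∂_3 = (1 − 1) − 0 = 0, and there is no ∂_3, so H_2 = 0.

As a check, the Euler characteristic is 8 − 10 + 1 = -1, which agrees with 1 − 2 + 0 = -1.

H_0 ≅ Z,  H_1 ≅ Z^2,  H_2 = 0.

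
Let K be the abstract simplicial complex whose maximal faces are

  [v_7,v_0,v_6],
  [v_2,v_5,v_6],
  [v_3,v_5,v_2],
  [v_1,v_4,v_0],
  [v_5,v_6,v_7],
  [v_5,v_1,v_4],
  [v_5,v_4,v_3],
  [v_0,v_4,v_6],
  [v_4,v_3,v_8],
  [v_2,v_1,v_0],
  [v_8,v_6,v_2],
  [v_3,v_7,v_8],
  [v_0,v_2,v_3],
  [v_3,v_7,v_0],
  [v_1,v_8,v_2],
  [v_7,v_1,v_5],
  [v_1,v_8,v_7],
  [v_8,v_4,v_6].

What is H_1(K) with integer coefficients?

H_1 = Z^2.

We work with the vertex ordering v_0 < v_1 < v_2 < v_3 < v_4 < v_5 < v_6 < v_7 < v_8. The simplices of K, each written with vertices in increasing order, are:

  0-simplices (9): [v_0], [v_1], [v_2], [v_3], [v_4], [v_5], [v_6], [v_7], [v_8]
  1-simplices (27): (27 of them)
  2-simplices (18): (18 of them)

giving chain groups C_0 ≅ Z^9, C_1 ≅ Z^27, C_2 ≅ Z^18.

The boundary map ∂_1: C_1 → C_0 sends each edge [p,q] (with p < q) to q − p.
As a 9×27 matrix over Z this has rank 8, with invariant factors (1,1,1,1,1,1,1,1).

∂_2: C_2 → C_1 maps a triangle to the signed sum of its edges. For instance
  ∂[v_5,v_6,v_7] = [v_6,v_7] − [v_5,v_7] + [v_5,v_6],
  ∂[v_1,v_2,v_8] = [v_2,v_8] − [v_1,v_8] + [v_1,v_2].
The 27×18 boundary matrix has rank 17 and Smith normal form diag(1,1,1,1,1,1,1,1,1,1,1,1,1,1,1,1,1).

Reading off H_k = ker ∂_k / im ∂_{k+1}:

  H_1: rank ker ∂_1 − rank ∂_2 = (27 − 8) − 17 = 2, and the invariant factors of ∂_2 are all 1, so H_1 = Z^2.

(K is a triangulation of the torus T^2.)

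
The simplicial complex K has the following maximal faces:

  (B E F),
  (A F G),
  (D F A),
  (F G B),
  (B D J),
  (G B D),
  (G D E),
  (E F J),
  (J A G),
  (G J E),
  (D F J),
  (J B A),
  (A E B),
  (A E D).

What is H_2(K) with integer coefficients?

H_2 = Z.

Fix the vertex order A < B < D < E < F < G < J and write every simplex with vertices in increasing order. Then dim K = 2 and the simplices of K are:

  0-simplices (7): A, B, D, E, F, G, J
  1-simplices (21): AB, AD, AE, AF, AG, AJ, BD, BE, BF, BG, BJ, DE, DF, DG, DJ, EF, EG, EJ, FG, FJ, GJ
  2-simplices (14): ABE, ABJ, ADE, ADF, AFG, AGJ, BDG, BDJ, BEF, BFG, DEG, DFJ, EFJ, EGJ

Hence C_0 ≅ Z^7, C_1 ≅ Z^21, C_2 ≅ Z^14.

Boundary ∂_1: C_1 → C_0 is given by ∂[p,q] = [q] − [p].
As a 7×21 matrix over Z this has rank 6, with invariant factors (1,1,1,1,1,1).

∂_2: C_2 → C_1 acts by ∂[p,q,r] = [q,r] − [p,r] + [p,q]. For instance
  ∂EFJ = FJ − EJ + EF,
  ∂BDJ = DJ − BJ + BD.
The resulting 21×14 matrix has rank 13, and its Smith normal form has invariant factors (1,1,1,1,1,1,1,1,1,1,1,1,1).

Reading off H_k = ker ∂_k / im ∂_{k+1}:

  H_2: rank ker ∂_2 − rank ∂_3 = (14 − 13) − 0 = 1, and there is no ∂_3, so H_2 = Z.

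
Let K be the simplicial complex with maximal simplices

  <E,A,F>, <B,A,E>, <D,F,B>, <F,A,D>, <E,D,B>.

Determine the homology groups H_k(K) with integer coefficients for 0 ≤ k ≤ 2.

H_0 = Z,  H_1 = Z,  H_2 = 0.

Take the total order A < B < D < E < F on the vertex set. Then K (dimension 2) consists of the simplices:

  0-simplices (5): A, B, D, E, F
  1-simplices (10): AB, AD, AE, AF, BD, BE, BF, DE, DF, EF
  2-simplices (5): ABE, ADF, AEF, BDE, BDF

giving chain groups C_0 ≅ Z^5, C_1 ≅ Z^10, C_2 ≅ Z^5.

The boundary map ∂_1: C_1 → C_0 sends each edge [p,q] (with p < q) to q − p. For instance
  ∂DF = F − D.
As a 5×10 matrix over Z this has rank 4, with invariant factors (1,1,1,1).

∂_2: C_2 → C_1 acts by ∂[p,q,r] = [q,r] − [p,r] + [p,q]. For instance
  ∂ADF = DF − AF + AD,
  ∂ABE = BE − AE + AB.
The resulting 10×5 matrix has rank 5, and its Smith normal form has invariant factors (1,1,1,1,1).

Now H_k = ker ∂_k / im ∂_{k+1}, so:

  H_0: rank C_0 − rank ∂_1 = 5 − 4 = 1, and the invariant factors of ∂_1 are all 1, so H_0 = Z.
  H_1: rank ker ∂_1 − rank ∂_2 = (10 − 4) − 5 = 1, and the invariant factors of ∂_2 are all 1, so H_1 = Z.
  H_2: rank ker ∂_2 − rank ∂_3 = (5 − 5) − 0 = 0, and there is no ∂_3, so H_2 = 0.

As a check, the Euler characteristic is 5 − 10 + 5 = 0, which agrees with 1 − 1 + 0 = 0.
(K is a triangulation of the Möbius band.)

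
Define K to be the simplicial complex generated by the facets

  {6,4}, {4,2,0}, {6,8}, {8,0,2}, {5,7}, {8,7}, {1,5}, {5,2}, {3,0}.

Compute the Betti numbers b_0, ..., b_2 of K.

Fix the vertex order 0 < 1 < 2 < 3 < 4 < 5 < 6 < 7 < 8 and write every simplex with vertices in increasing order. Then dim K = 2 and the simplices of K are:

  0-simplices (9): [0], [1], [2], [3], [4], [5], [6], [7], [8]
  1-simplices (12): [0,2], [0,3], [0,4], [0,8], [1,5], [2,4], [2,5], [2,8], [4,6], [5,7], [6,8], [7,8]
  2-simplices (2): [0,2,4], [0,2,8]

giving chain groups C_0 ≅ Z^9, C_1 ≅ Z^12, C_2 ≅ Z^2.

The boundary map ∂_1: C_1 → C_0 is given by ∂[p,q] = [q] − [p]. For instance
  ∂[0,8] = [8] − [0].
The 9×12 boundary matrix has rank 8 and Smith normal form diag(1,1,1,1,1,1,1,1).

Boundary ∂_2: C_2 → C_1 maps a triangle to the signed sum of its edges. For instance
  ∂[0,2,8] = [2,8] − [0,8] + [0,2],
  ∂[0,2,4] = [2,4] − [0,4] + [0,2].
The resulting 12×2 matrix has rank 2, and its Smith normal form has invariant factors (1,1).

Now H_k = ker ∂_k / im ∂_{k+1}, so:

  H_0: rank C_0 − rank ∂_1 = 9 − 8 = 1, and the invariant factors of ∂_1 are all 1, so H_0 ≅ Z.
  H_1: rank ker ∂_1 − rank ∂_2 = (12 − 8) − 2 = 2, and the invariant factors of ∂_2 are all 1, so H_1 ≅ Z^2.
  H_2: rank ker ∂_2 − rank ∂_3 = (2 − 2) − 0 = 0, and there is no ∂_3, so H_2 ≅ 0.

Hence the Betti numbers are b_0 = 1, b_1 = 2, b_2 = 0.

b_0 = 1, b_1 = 2, b_2 = 0.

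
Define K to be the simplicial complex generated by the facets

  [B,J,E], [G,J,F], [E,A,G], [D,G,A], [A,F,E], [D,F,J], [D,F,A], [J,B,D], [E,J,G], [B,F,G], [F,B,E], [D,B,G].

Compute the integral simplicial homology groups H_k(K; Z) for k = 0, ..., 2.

H_0 = Z,  H_1 = Z_2,  H_2 = 0.

K has 7 vertices, 18 edges, 12 triangles.
rank ∂_0 = 0, rank ∂_1 = 6 ⇒ b_0 = 7 − 0 − 6 = 1; all invariant factors of ∂_1 are 1 so no torsion. So H_0 ≅ Z.
rank ∂_1 = 6, rank ∂_2 = 12 ⇒ b_1 = 18 − 6 − 12 = 0; ∂_2 has invariant factor(s) [2] giving torsion. So H_1 ≅ Z_2.
rank ∂_2 = 12, rank ∂_3 = 0 ⇒ b_2 = 12 − 12 − 0 = 0. So H_2 ≅ 0.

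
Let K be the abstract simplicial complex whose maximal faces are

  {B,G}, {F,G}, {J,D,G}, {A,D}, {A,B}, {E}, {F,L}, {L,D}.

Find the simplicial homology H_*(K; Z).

Take the total order A < B < D < E < F < G < J < L on the vertex set. Then K (dimension 2) consists of the simplices:

  0-simplices (8): A, B, D, E, F, G, J, L
  1-simplices (9): AB, AD, BG, DG, DJ, DL, FG, FL, GJ
  2-simplices (1): DGJ

Hence C_0 ≅ Z^8, C_1 ≅ Z^9, C_2 ≅ Z^1.

The boundary map ∂_1: C_1 → C_0 sends each edge [p,q] (with p < q) to q − p.
The resulting 8×9 matrix has rank 6, and its Smith normal form has invariant factors (1,1,1,1,1,1).

Boundary ∂_2: C_2 → C_1 sends each 2-simplex [p,q,r] to [q,r] − [p,r] + [p,q]. For instance
  ∂DGJ = GJ − DJ + DG.
The 9×1 boundary matrix has rank 1 and Smith normal form diag(1).

Reading off H_k = ker ∂_k / im ∂_{k+1}:

  H_0: rank C_0 − rank ∂_1 = 8 − 6 = 2, and the invariant factors of ∂_1 are all 1, so H_0 ≅ Z^2.
  H_1: rank ker ∂_1 − rank ∂_2 = (9 − 6) − 1 = 2, and the invariant factors of ∂_2 are all 1, so H_1 ≅ Z^2.
  H_2: rank ker ∂_2 − rank ∂_3 = (1 − 1) − 0 = 0, and there is no ∂_3, so H_2 ≅ 0.

H_0 ≅ Z^2,  H_1 ≅ Z^2,  H_2 = 0.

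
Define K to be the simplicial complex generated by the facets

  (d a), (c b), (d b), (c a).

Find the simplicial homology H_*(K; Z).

H_0 = Z,  H_1 = Z.

We work with the vertex ordering a < b < c < d. The simplices of K, each written with vertices in increasing order, are:

  0-simplices (4): a, b, c, d
  1-simplices (4): ac, ad, bc, bd

Hence C_0 ≅ Z^4, C_1 ≅ Z^4.

The boundary map ∂_1: C_1 → C_0 sends each edge [p,q] (with p < q) to q − p. For instance
  ∂ad = d − a.
The resulting 4×4 matrix has rank 3, and its Smith normal form has invariant factors (1,1,1).

From H_k ≅ ker(∂_k) / im(∂_{k+1}) we obtain:

  H_0: rank C_0 − rank ∂_1 = 4 − 3 = 1, and the invariant factors of ∂_1 are all 1, so H_0 = Z.
  H_1: rank ker ∂_1 − rank ∂_2 = (4 − 3) − 0 = 1, and there is no ∂_2, so H_1 = Z.

As a check, the Euler characteristic is 4 − 4 = 0, which agrees with 1 − 1 = 0.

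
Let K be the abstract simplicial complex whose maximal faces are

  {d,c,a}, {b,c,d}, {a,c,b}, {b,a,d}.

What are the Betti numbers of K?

Take the total order a < b < c < d on the vertex set. Then K (dimension 2) consists of the simplices:

  0-simplices (4): a, b, c, d
  1-simplices (6): ab, ac, ad, bc, bd, cd
  2-simplices (4): abc, abd, acd, bcd

giving chain groups C_0 ≅ Z^4, C_1 ≅ Z^6, C_2 ≅ Z^4.

∂_1: C_1 → C_0 maps an edge to its endpoints' difference, ∂[p,q] = q − p.
The resulting 4×6 matrix has rank 3, and its Smith normal form has invariant factors (1,1,1).

Boundary ∂_2: C_2 → C_1 sends each 2-simplex [p,q,r] to [q,r] − [p,r] + [p,q]. For instance
  ∂abd = bd − ad + ab,
  ∂abc = bc − ac + ab.
The 6×4 boundary matrix has rank 3 and Smith normal form diag(1,1,1).

From H_k ≅ ker(∂_k) / im(∂_{k+1}) we obtain:

  H_0: rank C_0 − rank ∂_1 = 4 − 3 = 1, and the invariant factors of ∂_1 are all 1, so H_0 = Z.
  H_1: rank ker ∂_1 − rank ∂_2 = (6 − 3) − 3 = 0, and the invariant factors of ∂_2 are all 1, so H_1 = 0.
  H_2: rank ker ∂_2 − rank ∂_3 = (4 − 3) − 0 = 1, and there is no ∂_3, so H_2 = Z.

As a check, the Euler characteristic is 4 − 6 + 4 = 2, which agrees with 1 − 0 + 1 = 2.

Hence the Betti numbers are b_0 = 1, b_1 = 0, b_2 = 1.

b_0 = 1, b_1 = 0, b_2 = 1.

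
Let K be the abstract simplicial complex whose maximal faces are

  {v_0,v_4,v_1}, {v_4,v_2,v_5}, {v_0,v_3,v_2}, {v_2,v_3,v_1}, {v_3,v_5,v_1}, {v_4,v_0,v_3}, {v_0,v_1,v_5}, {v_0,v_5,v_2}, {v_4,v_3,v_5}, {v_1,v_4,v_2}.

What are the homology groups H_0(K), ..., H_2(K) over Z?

H_0 = Z,  H_1 = Z/2Z,  H_2 = 0.

K has 6 vertices, 15 edges, 10 triangles.
rank ∂_0 = 0, rank ∂_1 = 5 ⇒ b_0 = 6 − 0 − 5 = 1; all invariant factors of ∂_1 are 1 so no torsion. So H_0 = Z.
rank ∂_1 = 5, rank ∂_2 = 10 ⇒ b_1 = 15 − 5 − 10 = 0; ∂_2 has invariant factor(s) [2] giving torsion. So H_1 = Z/2Z.
rank ∂_2 = 10, rank ∂_3 = 0 ⇒ b_2 = 10 − 10 − 0 = 0. So H_2 = 0.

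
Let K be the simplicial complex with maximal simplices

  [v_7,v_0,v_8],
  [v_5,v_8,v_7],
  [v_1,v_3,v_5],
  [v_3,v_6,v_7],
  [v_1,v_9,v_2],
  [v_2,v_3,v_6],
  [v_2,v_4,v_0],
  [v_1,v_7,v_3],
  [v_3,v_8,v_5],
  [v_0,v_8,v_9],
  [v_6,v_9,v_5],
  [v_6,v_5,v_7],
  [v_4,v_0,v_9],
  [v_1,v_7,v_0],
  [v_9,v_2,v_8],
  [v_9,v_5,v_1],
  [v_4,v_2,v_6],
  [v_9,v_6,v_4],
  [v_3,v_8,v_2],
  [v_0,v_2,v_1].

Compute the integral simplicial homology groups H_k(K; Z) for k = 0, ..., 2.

H_0 = Z,  H_1 = Z × Z/2,  H_2 = 0.

Order the vertices as v_0 < v_1 < v_2 < v_3 < v_4 < v_5 < v_6 < v_7 < v_8 < v_9. Listing each simplex with vertices in this order, K has dimension 2 with simplices:

  0-simplices (10): [v_0], [v_1], [v_2], [v_3], [v_4], [v_5], [v_6], [v_7], [v_8], [v_9]
  1-simplices (30): (30 of them)
  2-simplices (20): (20 of them)

Hence C_0 ≅ Z^10, C_1 ≅ Z^30, C_2 ≅ Z^20.

Boundary ∂_1: C_1 → C_0 is given by ∂[p,q] = [q] − [p]. For instance
  ∂[v_3,v_7] = [v_7] − [v_3].
This gives a 10×30 integer matrix of rank 9; reducing to Smith normal form yields diagonal entries (1,1,1,1,1,1,1,1,1).

Boundary ∂_2: C_2 → C_1 acts by ∂[p,q,r] = [q,r] − [p,r] + [p,q]. For instance
  ∂[v_1,v_2,v_9] = [v_2,v_9] − [v_1,v_9] + [v_1,v_2],
  ∂[v_3,v_6,v_7] = [v_6,v_7] − [v_3,v_7] + [v_3,v_6].
The resulting 30×20 matrix has rank 20, and its Smith normal form has invariant factors (1,1,1,1,1,1,1,1,1,1,1,1,1,1,1,1,1,1,1,2).

Reading off H_k = ker ∂_k / im ∂_{k+1}:

  H_0: rank C_0 − rank ∂_1 = 10 − 9 = 1, and the invariant factors of ∂_1 are all 1, so H_0 = Z.
  H_1: rank ker ∂_1 − rank ∂_2 = (30 − 9) − 20 = 1, and ∂_2 has invariant factor 2 > 1, so H_1 = Z × Z/2.
  H_2: rank ker ∂_2 − rank ∂_3 = (20 − 20) − 0 = 0, and there is no ∂_3, so H_2 = 0.

As a check, the Euler characteristic is 10 − 30 + 20 = 0, which agrees with 1 − 1 + 0 = 0.
(K is a triangulation of the Klein bottle.)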